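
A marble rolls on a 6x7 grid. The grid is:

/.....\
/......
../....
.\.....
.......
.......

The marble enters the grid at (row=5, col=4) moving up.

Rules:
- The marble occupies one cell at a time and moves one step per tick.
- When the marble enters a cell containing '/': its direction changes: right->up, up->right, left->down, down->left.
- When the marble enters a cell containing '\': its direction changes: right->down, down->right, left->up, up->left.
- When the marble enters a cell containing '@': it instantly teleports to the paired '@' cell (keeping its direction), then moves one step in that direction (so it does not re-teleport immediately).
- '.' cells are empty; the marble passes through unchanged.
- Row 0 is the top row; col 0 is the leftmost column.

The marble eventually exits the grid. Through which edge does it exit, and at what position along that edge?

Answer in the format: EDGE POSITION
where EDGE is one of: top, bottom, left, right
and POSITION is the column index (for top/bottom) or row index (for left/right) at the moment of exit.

Answer: top 4

Derivation:
Step 1: enter (5,4), '.' pass, move up to (4,4)
Step 2: enter (4,4), '.' pass, move up to (3,4)
Step 3: enter (3,4), '.' pass, move up to (2,4)
Step 4: enter (2,4), '.' pass, move up to (1,4)
Step 5: enter (1,4), '.' pass, move up to (0,4)
Step 6: enter (0,4), '.' pass, move up to (-1,4)
Step 7: at (-1,4) — EXIT via top edge, pos 4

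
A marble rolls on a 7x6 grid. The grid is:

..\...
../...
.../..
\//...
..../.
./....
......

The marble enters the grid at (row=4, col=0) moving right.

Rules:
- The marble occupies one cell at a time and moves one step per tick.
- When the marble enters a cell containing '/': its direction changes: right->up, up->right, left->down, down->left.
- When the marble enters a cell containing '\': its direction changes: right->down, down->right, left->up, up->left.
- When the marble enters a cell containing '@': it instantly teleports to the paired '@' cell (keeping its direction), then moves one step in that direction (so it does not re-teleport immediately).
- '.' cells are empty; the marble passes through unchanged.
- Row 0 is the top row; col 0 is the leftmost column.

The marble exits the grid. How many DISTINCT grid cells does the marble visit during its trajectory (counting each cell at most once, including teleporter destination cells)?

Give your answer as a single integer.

Step 1: enter (4,0), '.' pass, move right to (4,1)
Step 2: enter (4,1), '.' pass, move right to (4,2)
Step 3: enter (4,2), '.' pass, move right to (4,3)
Step 4: enter (4,3), '.' pass, move right to (4,4)
Step 5: enter (4,4), '/' deflects right->up, move up to (3,4)
Step 6: enter (3,4), '.' pass, move up to (2,4)
Step 7: enter (2,4), '.' pass, move up to (1,4)
Step 8: enter (1,4), '.' pass, move up to (0,4)
Step 9: enter (0,4), '.' pass, move up to (-1,4)
Step 10: at (-1,4) — EXIT via top edge, pos 4
Distinct cells visited: 9 (path length 9)

Answer: 9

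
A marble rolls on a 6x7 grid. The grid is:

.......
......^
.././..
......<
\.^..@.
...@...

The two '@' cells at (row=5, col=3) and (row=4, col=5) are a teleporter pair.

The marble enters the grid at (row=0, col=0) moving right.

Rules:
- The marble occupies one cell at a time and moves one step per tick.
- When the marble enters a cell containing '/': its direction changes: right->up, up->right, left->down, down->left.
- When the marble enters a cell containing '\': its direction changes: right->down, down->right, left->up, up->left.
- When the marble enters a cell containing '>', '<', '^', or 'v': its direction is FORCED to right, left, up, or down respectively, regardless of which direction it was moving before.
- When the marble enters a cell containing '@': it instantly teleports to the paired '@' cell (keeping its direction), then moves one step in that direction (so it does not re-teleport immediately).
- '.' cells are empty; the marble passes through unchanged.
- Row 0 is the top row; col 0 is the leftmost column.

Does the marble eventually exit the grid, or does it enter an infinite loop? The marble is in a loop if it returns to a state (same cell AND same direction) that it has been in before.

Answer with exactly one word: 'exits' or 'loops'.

Answer: exits

Derivation:
Step 1: enter (0,0), '.' pass, move right to (0,1)
Step 2: enter (0,1), '.' pass, move right to (0,2)
Step 3: enter (0,2), '.' pass, move right to (0,3)
Step 4: enter (0,3), '.' pass, move right to (0,4)
Step 5: enter (0,4), '.' pass, move right to (0,5)
Step 6: enter (0,5), '.' pass, move right to (0,6)
Step 7: enter (0,6), '.' pass, move right to (0,7)
Step 8: at (0,7) — EXIT via right edge, pos 0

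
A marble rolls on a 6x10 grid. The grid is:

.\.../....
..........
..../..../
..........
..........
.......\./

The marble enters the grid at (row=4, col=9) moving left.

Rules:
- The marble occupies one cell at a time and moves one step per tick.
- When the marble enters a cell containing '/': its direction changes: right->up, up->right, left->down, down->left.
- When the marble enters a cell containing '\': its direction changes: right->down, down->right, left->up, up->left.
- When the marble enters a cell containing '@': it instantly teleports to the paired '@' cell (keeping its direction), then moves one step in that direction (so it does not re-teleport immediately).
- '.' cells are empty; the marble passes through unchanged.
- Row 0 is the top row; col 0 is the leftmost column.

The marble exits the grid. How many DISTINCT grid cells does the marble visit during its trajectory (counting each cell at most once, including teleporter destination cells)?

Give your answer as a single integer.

Answer: 10

Derivation:
Step 1: enter (4,9), '.' pass, move left to (4,8)
Step 2: enter (4,8), '.' pass, move left to (4,7)
Step 3: enter (4,7), '.' pass, move left to (4,6)
Step 4: enter (4,6), '.' pass, move left to (4,5)
Step 5: enter (4,5), '.' pass, move left to (4,4)
Step 6: enter (4,4), '.' pass, move left to (4,3)
Step 7: enter (4,3), '.' pass, move left to (4,2)
Step 8: enter (4,2), '.' pass, move left to (4,1)
Step 9: enter (4,1), '.' pass, move left to (4,0)
Step 10: enter (4,0), '.' pass, move left to (4,-1)
Step 11: at (4,-1) — EXIT via left edge, pos 4
Distinct cells visited: 10 (path length 10)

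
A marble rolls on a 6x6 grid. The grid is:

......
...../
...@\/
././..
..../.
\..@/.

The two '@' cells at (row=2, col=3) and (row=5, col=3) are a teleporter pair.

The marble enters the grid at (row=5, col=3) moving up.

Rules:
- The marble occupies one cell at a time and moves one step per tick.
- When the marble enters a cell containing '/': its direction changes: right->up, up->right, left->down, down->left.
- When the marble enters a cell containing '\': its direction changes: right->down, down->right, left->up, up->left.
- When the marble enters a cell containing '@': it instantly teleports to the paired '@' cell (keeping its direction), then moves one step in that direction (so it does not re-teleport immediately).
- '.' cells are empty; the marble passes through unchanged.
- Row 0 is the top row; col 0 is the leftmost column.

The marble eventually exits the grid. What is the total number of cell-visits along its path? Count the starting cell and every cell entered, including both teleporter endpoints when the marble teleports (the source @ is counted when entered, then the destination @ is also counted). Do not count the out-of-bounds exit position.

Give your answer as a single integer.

Step 1: enter (5,3), '@' teleport (5,3)->(2,3), also enter (2,3), move up to (1,3)
Step 2: enter (1,3), '.' pass, move up to (0,3)
Step 3: enter (0,3), '.' pass, move up to (-1,3)
Step 4: at (-1,3) — EXIT via top edge, pos 3
Path length (cell visits): 4

Answer: 4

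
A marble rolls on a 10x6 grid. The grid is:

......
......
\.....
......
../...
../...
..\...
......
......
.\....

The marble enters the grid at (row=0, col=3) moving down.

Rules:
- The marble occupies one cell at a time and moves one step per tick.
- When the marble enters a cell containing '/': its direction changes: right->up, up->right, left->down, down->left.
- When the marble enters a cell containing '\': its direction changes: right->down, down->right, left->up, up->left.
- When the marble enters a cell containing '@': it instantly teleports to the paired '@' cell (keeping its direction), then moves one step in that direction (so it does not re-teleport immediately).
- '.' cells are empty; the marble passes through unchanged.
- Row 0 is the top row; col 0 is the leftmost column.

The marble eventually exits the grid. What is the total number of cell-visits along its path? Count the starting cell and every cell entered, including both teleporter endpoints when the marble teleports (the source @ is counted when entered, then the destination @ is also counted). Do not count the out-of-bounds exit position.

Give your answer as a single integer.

Step 1: enter (0,3), '.' pass, move down to (1,3)
Step 2: enter (1,3), '.' pass, move down to (2,3)
Step 3: enter (2,3), '.' pass, move down to (3,3)
Step 4: enter (3,3), '.' pass, move down to (4,3)
Step 5: enter (4,3), '.' pass, move down to (5,3)
Step 6: enter (5,3), '.' pass, move down to (6,3)
Step 7: enter (6,3), '.' pass, move down to (7,3)
Step 8: enter (7,3), '.' pass, move down to (8,3)
Step 9: enter (8,3), '.' pass, move down to (9,3)
Step 10: enter (9,3), '.' pass, move down to (10,3)
Step 11: at (10,3) — EXIT via bottom edge, pos 3
Path length (cell visits): 10

Answer: 10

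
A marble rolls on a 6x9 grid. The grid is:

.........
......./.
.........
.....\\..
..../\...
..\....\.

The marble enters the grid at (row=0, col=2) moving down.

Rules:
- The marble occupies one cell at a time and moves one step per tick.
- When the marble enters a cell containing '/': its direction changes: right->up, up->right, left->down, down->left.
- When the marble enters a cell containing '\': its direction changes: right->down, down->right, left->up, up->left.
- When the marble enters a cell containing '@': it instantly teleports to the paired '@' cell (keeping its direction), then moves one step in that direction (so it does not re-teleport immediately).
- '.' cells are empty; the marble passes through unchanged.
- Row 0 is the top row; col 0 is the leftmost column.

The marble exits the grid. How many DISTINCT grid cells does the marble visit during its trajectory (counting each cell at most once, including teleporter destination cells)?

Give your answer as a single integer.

Answer: 11

Derivation:
Step 1: enter (0,2), '.' pass, move down to (1,2)
Step 2: enter (1,2), '.' pass, move down to (2,2)
Step 3: enter (2,2), '.' pass, move down to (3,2)
Step 4: enter (3,2), '.' pass, move down to (4,2)
Step 5: enter (4,2), '.' pass, move down to (5,2)
Step 6: enter (5,2), '\' deflects down->right, move right to (5,3)
Step 7: enter (5,3), '.' pass, move right to (5,4)
Step 8: enter (5,4), '.' pass, move right to (5,5)
Step 9: enter (5,5), '.' pass, move right to (5,6)
Step 10: enter (5,6), '.' pass, move right to (5,7)
Step 11: enter (5,7), '\' deflects right->down, move down to (6,7)
Step 12: at (6,7) — EXIT via bottom edge, pos 7
Distinct cells visited: 11 (path length 11)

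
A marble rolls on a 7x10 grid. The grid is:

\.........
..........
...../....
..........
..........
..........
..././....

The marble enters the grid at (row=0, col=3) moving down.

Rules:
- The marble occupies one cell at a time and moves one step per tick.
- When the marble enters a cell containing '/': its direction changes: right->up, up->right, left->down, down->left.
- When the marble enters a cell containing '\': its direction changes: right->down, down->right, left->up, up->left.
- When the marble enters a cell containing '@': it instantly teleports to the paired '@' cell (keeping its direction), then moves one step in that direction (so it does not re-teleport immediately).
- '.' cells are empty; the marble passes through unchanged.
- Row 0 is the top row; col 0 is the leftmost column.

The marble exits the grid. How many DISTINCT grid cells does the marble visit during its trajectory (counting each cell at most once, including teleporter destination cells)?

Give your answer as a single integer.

Answer: 10

Derivation:
Step 1: enter (0,3), '.' pass, move down to (1,3)
Step 2: enter (1,3), '.' pass, move down to (2,3)
Step 3: enter (2,3), '.' pass, move down to (3,3)
Step 4: enter (3,3), '.' pass, move down to (4,3)
Step 5: enter (4,3), '.' pass, move down to (5,3)
Step 6: enter (5,3), '.' pass, move down to (6,3)
Step 7: enter (6,3), '/' deflects down->left, move left to (6,2)
Step 8: enter (6,2), '.' pass, move left to (6,1)
Step 9: enter (6,1), '.' pass, move left to (6,0)
Step 10: enter (6,0), '.' pass, move left to (6,-1)
Step 11: at (6,-1) — EXIT via left edge, pos 6
Distinct cells visited: 10 (path length 10)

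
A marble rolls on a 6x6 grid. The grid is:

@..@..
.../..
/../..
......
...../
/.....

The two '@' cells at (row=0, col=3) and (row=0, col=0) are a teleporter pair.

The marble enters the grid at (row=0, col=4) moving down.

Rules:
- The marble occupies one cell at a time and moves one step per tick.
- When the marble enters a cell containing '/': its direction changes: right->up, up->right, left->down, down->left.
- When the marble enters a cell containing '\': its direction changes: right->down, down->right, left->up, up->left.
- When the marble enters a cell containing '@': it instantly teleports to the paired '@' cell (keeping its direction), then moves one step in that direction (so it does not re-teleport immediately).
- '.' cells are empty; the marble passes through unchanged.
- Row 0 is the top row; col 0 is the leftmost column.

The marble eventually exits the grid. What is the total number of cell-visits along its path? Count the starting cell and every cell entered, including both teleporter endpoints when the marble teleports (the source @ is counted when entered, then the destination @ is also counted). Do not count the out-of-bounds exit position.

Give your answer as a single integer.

Step 1: enter (0,4), '.' pass, move down to (1,4)
Step 2: enter (1,4), '.' pass, move down to (2,4)
Step 3: enter (2,4), '.' pass, move down to (3,4)
Step 4: enter (3,4), '.' pass, move down to (4,4)
Step 5: enter (4,4), '.' pass, move down to (5,4)
Step 6: enter (5,4), '.' pass, move down to (6,4)
Step 7: at (6,4) — EXIT via bottom edge, pos 4
Path length (cell visits): 6

Answer: 6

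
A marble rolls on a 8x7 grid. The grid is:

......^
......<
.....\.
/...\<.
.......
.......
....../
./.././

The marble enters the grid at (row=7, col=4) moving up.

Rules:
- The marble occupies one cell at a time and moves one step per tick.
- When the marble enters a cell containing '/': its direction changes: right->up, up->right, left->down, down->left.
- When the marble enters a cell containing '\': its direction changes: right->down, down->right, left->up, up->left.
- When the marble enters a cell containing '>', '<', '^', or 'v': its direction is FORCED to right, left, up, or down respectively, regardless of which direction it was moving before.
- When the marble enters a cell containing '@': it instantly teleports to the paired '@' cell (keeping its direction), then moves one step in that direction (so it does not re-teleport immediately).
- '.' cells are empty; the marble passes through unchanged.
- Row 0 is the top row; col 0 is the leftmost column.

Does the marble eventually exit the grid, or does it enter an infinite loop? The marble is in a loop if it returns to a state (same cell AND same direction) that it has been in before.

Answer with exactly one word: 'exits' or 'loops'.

Step 1: enter (7,4), '/' deflects up->right, move right to (7,5)
Step 2: enter (7,5), '.' pass, move right to (7,6)
Step 3: enter (7,6), '/' deflects right->up, move up to (6,6)
Step 4: enter (6,6), '/' deflects up->right, move right to (6,7)
Step 5: at (6,7) — EXIT via right edge, pos 6

Answer: exits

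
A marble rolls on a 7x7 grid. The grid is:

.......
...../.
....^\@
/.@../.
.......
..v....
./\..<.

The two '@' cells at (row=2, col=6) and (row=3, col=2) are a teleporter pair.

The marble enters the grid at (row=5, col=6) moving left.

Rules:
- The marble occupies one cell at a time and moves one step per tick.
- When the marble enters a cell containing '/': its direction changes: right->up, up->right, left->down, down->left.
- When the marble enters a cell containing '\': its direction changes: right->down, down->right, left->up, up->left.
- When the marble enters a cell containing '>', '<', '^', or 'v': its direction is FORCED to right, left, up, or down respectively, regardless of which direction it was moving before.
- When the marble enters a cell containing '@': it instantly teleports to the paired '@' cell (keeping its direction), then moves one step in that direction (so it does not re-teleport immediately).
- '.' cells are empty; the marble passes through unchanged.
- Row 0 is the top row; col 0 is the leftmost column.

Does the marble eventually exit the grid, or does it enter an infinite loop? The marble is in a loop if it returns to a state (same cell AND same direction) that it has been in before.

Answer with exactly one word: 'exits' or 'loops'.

Step 1: enter (5,6), '.' pass, move left to (5,5)
Step 2: enter (5,5), '.' pass, move left to (5,4)
Step 3: enter (5,4), '.' pass, move left to (5,3)
Step 4: enter (5,3), '.' pass, move left to (5,2)
Step 5: enter (5,2), 'v' forces left->down, move down to (6,2)
Step 6: enter (6,2), '\' deflects down->right, move right to (6,3)
Step 7: enter (6,3), '.' pass, move right to (6,4)
Step 8: enter (6,4), '.' pass, move right to (6,5)
Step 9: enter (6,5), '<' forces right->left, move left to (6,4)
Step 10: enter (6,4), '.' pass, move left to (6,3)
Step 11: enter (6,3), '.' pass, move left to (6,2)
Step 12: enter (6,2), '\' deflects left->up, move up to (5,2)
Step 13: enter (5,2), 'v' forces up->down, move down to (6,2)
Step 14: at (6,2) dir=down — LOOP DETECTED (seen before)

Answer: loops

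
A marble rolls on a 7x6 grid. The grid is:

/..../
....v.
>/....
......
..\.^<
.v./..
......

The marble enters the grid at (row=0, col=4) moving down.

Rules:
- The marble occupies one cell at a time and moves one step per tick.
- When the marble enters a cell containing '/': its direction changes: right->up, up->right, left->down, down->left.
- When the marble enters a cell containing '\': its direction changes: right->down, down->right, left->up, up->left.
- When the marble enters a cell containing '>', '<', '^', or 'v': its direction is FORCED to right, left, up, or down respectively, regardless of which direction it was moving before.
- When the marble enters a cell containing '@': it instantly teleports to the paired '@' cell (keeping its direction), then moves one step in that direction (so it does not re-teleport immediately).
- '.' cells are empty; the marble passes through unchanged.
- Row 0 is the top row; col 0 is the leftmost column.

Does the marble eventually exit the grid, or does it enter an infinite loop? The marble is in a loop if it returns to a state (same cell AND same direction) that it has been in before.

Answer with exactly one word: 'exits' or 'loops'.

Answer: loops

Derivation:
Step 1: enter (0,4), '.' pass, move down to (1,4)
Step 2: enter (1,4), 'v' forces down->down, move down to (2,4)
Step 3: enter (2,4), '.' pass, move down to (3,4)
Step 4: enter (3,4), '.' pass, move down to (4,4)
Step 5: enter (4,4), '^' forces down->up, move up to (3,4)
Step 6: enter (3,4), '.' pass, move up to (2,4)
Step 7: enter (2,4), '.' pass, move up to (1,4)
Step 8: enter (1,4), 'v' forces up->down, move down to (2,4)
Step 9: at (2,4) dir=down — LOOP DETECTED (seen before)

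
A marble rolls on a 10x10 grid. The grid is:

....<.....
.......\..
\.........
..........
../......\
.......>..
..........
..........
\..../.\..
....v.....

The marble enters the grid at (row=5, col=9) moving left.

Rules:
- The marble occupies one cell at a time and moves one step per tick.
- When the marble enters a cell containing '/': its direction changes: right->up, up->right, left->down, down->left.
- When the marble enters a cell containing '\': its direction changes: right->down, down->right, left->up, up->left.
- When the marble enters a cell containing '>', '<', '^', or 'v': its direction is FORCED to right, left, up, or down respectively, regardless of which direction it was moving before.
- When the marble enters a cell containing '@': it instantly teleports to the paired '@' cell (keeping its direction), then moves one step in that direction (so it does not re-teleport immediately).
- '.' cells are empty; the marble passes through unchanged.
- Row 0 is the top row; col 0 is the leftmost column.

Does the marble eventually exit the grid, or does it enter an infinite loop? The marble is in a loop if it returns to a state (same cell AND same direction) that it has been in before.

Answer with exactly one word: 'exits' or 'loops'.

Answer: exits

Derivation:
Step 1: enter (5,9), '.' pass, move left to (5,8)
Step 2: enter (5,8), '.' pass, move left to (5,7)
Step 3: enter (5,7), '>' forces left->right, move right to (5,8)
Step 4: enter (5,8), '.' pass, move right to (5,9)
Step 5: enter (5,9), '.' pass, move right to (5,10)
Step 6: at (5,10) — EXIT via right edge, pos 5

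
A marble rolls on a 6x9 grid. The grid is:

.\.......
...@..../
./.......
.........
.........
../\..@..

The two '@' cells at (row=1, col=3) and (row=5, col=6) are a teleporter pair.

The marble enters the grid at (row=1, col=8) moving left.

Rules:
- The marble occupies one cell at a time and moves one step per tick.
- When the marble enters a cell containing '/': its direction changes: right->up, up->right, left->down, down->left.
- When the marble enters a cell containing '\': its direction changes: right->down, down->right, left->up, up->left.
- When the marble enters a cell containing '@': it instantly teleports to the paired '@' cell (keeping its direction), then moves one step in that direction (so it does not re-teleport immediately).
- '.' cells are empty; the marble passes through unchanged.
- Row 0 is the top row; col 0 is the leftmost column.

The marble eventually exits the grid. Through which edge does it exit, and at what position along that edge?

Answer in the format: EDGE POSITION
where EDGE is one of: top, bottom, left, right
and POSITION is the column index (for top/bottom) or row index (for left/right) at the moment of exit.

Step 1: enter (1,8), '/' deflects left->down, move down to (2,8)
Step 2: enter (2,8), '.' pass, move down to (3,8)
Step 3: enter (3,8), '.' pass, move down to (4,8)
Step 4: enter (4,8), '.' pass, move down to (5,8)
Step 5: enter (5,8), '.' pass, move down to (6,8)
Step 6: at (6,8) — EXIT via bottom edge, pos 8

Answer: bottom 8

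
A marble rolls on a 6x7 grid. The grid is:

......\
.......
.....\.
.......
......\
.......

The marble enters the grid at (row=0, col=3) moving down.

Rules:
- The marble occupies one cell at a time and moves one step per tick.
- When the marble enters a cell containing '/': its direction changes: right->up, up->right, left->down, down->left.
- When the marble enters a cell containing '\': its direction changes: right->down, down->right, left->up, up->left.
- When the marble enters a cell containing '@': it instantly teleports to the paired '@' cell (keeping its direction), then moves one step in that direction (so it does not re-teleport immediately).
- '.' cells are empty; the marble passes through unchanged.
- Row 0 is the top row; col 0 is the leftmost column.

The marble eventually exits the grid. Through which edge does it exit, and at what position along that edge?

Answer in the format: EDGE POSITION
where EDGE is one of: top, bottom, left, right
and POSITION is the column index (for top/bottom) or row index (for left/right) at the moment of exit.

Answer: bottom 3

Derivation:
Step 1: enter (0,3), '.' pass, move down to (1,3)
Step 2: enter (1,3), '.' pass, move down to (2,3)
Step 3: enter (2,3), '.' pass, move down to (3,3)
Step 4: enter (3,3), '.' pass, move down to (4,3)
Step 5: enter (4,3), '.' pass, move down to (5,3)
Step 6: enter (5,3), '.' pass, move down to (6,3)
Step 7: at (6,3) — EXIT via bottom edge, pos 3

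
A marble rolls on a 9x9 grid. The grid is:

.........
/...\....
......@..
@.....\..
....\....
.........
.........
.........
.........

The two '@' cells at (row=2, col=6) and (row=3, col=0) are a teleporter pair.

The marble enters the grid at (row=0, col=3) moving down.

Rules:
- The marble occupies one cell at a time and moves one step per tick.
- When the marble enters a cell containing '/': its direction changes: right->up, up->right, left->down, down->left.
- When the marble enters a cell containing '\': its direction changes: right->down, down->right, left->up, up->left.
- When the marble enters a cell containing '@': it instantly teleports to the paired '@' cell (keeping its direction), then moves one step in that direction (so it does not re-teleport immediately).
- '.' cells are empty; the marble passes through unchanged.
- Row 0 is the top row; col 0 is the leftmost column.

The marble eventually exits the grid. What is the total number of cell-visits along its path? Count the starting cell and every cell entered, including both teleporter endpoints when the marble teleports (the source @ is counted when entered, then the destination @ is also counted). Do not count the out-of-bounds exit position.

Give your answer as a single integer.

Answer: 9

Derivation:
Step 1: enter (0,3), '.' pass, move down to (1,3)
Step 2: enter (1,3), '.' pass, move down to (2,3)
Step 3: enter (2,3), '.' pass, move down to (3,3)
Step 4: enter (3,3), '.' pass, move down to (4,3)
Step 5: enter (4,3), '.' pass, move down to (5,3)
Step 6: enter (5,3), '.' pass, move down to (6,3)
Step 7: enter (6,3), '.' pass, move down to (7,3)
Step 8: enter (7,3), '.' pass, move down to (8,3)
Step 9: enter (8,3), '.' pass, move down to (9,3)
Step 10: at (9,3) — EXIT via bottom edge, pos 3
Path length (cell visits): 9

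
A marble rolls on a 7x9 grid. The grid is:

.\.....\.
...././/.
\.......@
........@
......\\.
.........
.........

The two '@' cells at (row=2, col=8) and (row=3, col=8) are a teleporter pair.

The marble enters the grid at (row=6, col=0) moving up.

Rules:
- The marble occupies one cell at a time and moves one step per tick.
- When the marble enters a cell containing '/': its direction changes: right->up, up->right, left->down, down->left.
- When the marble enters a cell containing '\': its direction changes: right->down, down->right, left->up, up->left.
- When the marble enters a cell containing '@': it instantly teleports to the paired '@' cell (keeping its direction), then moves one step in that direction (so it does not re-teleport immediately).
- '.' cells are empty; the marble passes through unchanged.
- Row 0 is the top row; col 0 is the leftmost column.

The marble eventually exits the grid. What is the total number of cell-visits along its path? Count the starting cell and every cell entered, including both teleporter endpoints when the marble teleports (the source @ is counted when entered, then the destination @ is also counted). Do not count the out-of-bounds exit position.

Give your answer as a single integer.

Step 1: enter (6,0), '.' pass, move up to (5,0)
Step 2: enter (5,0), '.' pass, move up to (4,0)
Step 3: enter (4,0), '.' pass, move up to (3,0)
Step 4: enter (3,0), '.' pass, move up to (2,0)
Step 5: enter (2,0), '\' deflects up->left, move left to (2,-1)
Step 6: at (2,-1) — EXIT via left edge, pos 2
Path length (cell visits): 5

Answer: 5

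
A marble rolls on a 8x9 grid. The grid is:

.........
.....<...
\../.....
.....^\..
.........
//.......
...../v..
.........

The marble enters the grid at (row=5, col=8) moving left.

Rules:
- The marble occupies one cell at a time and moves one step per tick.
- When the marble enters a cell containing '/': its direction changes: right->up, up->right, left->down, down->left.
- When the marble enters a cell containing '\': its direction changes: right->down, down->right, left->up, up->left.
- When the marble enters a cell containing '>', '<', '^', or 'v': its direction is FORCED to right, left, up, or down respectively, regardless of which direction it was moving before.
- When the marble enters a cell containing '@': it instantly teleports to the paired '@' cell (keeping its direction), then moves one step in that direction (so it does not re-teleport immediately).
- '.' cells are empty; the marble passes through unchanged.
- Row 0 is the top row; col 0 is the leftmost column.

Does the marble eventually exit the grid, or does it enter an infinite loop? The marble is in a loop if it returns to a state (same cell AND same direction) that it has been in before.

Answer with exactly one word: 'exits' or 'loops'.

Answer: exits

Derivation:
Step 1: enter (5,8), '.' pass, move left to (5,7)
Step 2: enter (5,7), '.' pass, move left to (5,6)
Step 3: enter (5,6), '.' pass, move left to (5,5)
Step 4: enter (5,5), '.' pass, move left to (5,4)
Step 5: enter (5,4), '.' pass, move left to (5,3)
Step 6: enter (5,3), '.' pass, move left to (5,2)
Step 7: enter (5,2), '.' pass, move left to (5,1)
Step 8: enter (5,1), '/' deflects left->down, move down to (6,1)
Step 9: enter (6,1), '.' pass, move down to (7,1)
Step 10: enter (7,1), '.' pass, move down to (8,1)
Step 11: at (8,1) — EXIT via bottom edge, pos 1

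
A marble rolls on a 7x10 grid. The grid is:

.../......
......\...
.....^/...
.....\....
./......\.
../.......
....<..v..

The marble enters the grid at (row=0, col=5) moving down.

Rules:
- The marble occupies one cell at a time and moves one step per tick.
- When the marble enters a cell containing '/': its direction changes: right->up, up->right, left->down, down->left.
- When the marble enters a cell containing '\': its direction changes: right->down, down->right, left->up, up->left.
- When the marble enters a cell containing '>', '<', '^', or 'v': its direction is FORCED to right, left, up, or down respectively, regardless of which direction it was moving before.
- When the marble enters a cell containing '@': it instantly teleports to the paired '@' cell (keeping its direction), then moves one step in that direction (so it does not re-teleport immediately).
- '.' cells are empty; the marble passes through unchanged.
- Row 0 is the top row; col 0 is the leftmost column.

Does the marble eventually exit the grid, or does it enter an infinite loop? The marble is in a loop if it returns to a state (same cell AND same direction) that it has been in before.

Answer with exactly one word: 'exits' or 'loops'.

Answer: exits

Derivation:
Step 1: enter (0,5), '.' pass, move down to (1,5)
Step 2: enter (1,5), '.' pass, move down to (2,5)
Step 3: enter (2,5), '^' forces down->up, move up to (1,5)
Step 4: enter (1,5), '.' pass, move up to (0,5)
Step 5: enter (0,5), '.' pass, move up to (-1,5)
Step 6: at (-1,5) — EXIT via top edge, pos 5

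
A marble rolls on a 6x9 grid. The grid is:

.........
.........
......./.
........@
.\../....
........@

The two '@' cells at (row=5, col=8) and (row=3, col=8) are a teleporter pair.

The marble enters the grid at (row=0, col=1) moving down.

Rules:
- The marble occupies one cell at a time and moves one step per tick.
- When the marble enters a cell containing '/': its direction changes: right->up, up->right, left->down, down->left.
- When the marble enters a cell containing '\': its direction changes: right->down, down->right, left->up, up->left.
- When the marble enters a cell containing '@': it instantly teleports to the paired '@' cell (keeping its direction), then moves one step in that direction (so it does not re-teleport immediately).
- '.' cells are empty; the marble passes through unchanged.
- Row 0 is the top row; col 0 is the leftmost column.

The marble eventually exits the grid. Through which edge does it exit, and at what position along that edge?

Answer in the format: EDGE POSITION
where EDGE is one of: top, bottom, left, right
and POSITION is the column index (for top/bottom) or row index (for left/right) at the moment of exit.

Step 1: enter (0,1), '.' pass, move down to (1,1)
Step 2: enter (1,1), '.' pass, move down to (2,1)
Step 3: enter (2,1), '.' pass, move down to (3,1)
Step 4: enter (3,1), '.' pass, move down to (4,1)
Step 5: enter (4,1), '\' deflects down->right, move right to (4,2)
Step 6: enter (4,2), '.' pass, move right to (4,3)
Step 7: enter (4,3), '.' pass, move right to (4,4)
Step 8: enter (4,4), '/' deflects right->up, move up to (3,4)
Step 9: enter (3,4), '.' pass, move up to (2,4)
Step 10: enter (2,4), '.' pass, move up to (1,4)
Step 11: enter (1,4), '.' pass, move up to (0,4)
Step 12: enter (0,4), '.' pass, move up to (-1,4)
Step 13: at (-1,4) — EXIT via top edge, pos 4

Answer: top 4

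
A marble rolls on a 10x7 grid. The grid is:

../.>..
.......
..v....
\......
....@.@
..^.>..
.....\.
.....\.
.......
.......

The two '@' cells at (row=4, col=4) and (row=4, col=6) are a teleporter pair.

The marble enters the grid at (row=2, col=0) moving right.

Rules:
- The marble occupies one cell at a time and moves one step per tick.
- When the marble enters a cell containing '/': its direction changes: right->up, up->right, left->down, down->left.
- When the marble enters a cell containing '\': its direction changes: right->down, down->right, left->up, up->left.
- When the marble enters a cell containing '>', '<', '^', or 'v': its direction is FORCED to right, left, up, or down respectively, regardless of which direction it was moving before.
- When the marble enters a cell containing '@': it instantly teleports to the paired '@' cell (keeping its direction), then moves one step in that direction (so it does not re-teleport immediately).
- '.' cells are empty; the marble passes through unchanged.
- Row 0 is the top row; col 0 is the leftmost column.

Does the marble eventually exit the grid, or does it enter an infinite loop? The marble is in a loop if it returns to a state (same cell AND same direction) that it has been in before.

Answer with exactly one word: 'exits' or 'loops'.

Answer: loops

Derivation:
Step 1: enter (2,0), '.' pass, move right to (2,1)
Step 2: enter (2,1), '.' pass, move right to (2,2)
Step 3: enter (2,2), 'v' forces right->down, move down to (3,2)
Step 4: enter (3,2), '.' pass, move down to (4,2)
Step 5: enter (4,2), '.' pass, move down to (5,2)
Step 6: enter (5,2), '^' forces down->up, move up to (4,2)
Step 7: enter (4,2), '.' pass, move up to (3,2)
Step 8: enter (3,2), '.' pass, move up to (2,2)
Step 9: enter (2,2), 'v' forces up->down, move down to (3,2)
Step 10: at (3,2) dir=down — LOOP DETECTED (seen before)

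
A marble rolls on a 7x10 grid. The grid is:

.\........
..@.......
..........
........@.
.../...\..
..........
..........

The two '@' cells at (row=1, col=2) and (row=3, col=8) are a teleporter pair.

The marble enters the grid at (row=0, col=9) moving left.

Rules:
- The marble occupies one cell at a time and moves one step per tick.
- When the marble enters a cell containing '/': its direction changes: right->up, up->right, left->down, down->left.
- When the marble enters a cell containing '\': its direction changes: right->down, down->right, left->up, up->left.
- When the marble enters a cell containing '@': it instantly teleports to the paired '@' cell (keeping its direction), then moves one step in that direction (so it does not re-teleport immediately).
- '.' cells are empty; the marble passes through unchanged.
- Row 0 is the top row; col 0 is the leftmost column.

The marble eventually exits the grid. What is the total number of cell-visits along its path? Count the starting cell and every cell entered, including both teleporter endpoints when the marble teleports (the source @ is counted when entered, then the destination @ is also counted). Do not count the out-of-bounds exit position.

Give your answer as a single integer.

Answer: 9

Derivation:
Step 1: enter (0,9), '.' pass, move left to (0,8)
Step 2: enter (0,8), '.' pass, move left to (0,7)
Step 3: enter (0,7), '.' pass, move left to (0,6)
Step 4: enter (0,6), '.' pass, move left to (0,5)
Step 5: enter (0,5), '.' pass, move left to (0,4)
Step 6: enter (0,4), '.' pass, move left to (0,3)
Step 7: enter (0,3), '.' pass, move left to (0,2)
Step 8: enter (0,2), '.' pass, move left to (0,1)
Step 9: enter (0,1), '\' deflects left->up, move up to (-1,1)
Step 10: at (-1,1) — EXIT via top edge, pos 1
Path length (cell visits): 9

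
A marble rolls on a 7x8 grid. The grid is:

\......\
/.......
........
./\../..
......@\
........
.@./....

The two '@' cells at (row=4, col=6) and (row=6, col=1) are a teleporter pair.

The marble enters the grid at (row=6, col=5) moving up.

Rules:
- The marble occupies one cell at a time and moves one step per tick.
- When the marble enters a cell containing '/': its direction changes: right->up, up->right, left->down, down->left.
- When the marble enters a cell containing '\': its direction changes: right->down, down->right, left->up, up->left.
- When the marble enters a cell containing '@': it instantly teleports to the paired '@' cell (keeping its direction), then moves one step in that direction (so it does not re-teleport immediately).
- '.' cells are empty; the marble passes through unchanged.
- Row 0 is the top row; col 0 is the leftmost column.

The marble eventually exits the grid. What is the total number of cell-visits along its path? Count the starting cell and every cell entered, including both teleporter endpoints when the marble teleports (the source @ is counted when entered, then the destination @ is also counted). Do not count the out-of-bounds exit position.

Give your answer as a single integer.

Step 1: enter (6,5), '.' pass, move up to (5,5)
Step 2: enter (5,5), '.' pass, move up to (4,5)
Step 3: enter (4,5), '.' pass, move up to (3,5)
Step 4: enter (3,5), '/' deflects up->right, move right to (3,6)
Step 5: enter (3,6), '.' pass, move right to (3,7)
Step 6: enter (3,7), '.' pass, move right to (3,8)
Step 7: at (3,8) — EXIT via right edge, pos 3
Path length (cell visits): 6

Answer: 6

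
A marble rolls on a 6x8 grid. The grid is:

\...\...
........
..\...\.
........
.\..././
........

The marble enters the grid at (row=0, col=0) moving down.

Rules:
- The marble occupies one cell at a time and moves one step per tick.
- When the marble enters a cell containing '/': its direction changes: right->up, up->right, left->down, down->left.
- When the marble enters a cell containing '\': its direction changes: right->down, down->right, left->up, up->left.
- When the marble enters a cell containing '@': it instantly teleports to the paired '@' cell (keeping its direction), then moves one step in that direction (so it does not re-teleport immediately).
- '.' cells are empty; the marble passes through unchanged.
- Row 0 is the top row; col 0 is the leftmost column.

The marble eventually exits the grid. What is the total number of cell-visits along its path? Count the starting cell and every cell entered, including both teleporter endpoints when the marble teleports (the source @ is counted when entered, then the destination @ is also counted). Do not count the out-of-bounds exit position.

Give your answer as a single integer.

Answer: 10

Derivation:
Step 1: enter (0,0), '\' deflects down->right, move right to (0,1)
Step 2: enter (0,1), '.' pass, move right to (0,2)
Step 3: enter (0,2), '.' pass, move right to (0,3)
Step 4: enter (0,3), '.' pass, move right to (0,4)
Step 5: enter (0,4), '\' deflects right->down, move down to (1,4)
Step 6: enter (1,4), '.' pass, move down to (2,4)
Step 7: enter (2,4), '.' pass, move down to (3,4)
Step 8: enter (3,4), '.' pass, move down to (4,4)
Step 9: enter (4,4), '.' pass, move down to (5,4)
Step 10: enter (5,4), '.' pass, move down to (6,4)
Step 11: at (6,4) — EXIT via bottom edge, pos 4
Path length (cell visits): 10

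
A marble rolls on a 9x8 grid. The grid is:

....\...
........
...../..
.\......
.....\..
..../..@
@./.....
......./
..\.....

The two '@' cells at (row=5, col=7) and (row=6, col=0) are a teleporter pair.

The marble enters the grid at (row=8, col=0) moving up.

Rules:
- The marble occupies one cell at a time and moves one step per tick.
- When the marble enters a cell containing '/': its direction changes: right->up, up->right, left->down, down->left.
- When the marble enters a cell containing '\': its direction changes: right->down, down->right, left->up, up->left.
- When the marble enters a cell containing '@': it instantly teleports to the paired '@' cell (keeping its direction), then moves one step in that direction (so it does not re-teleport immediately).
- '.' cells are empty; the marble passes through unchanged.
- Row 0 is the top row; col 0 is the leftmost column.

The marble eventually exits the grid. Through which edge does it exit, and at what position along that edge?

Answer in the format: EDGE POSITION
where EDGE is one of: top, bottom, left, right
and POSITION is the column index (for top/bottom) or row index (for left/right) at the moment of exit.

Answer: top 7

Derivation:
Step 1: enter (8,0), '.' pass, move up to (7,0)
Step 2: enter (7,0), '.' pass, move up to (6,0)
Step 3: enter (6,0), '@' teleport (6,0)->(5,7), also enter (5,7), move up to (4,7)
Step 4: enter (4,7), '.' pass, move up to (3,7)
Step 5: enter (3,7), '.' pass, move up to (2,7)
Step 6: enter (2,7), '.' pass, move up to (1,7)
Step 7: enter (1,7), '.' pass, move up to (0,7)
Step 8: enter (0,7), '.' pass, move up to (-1,7)
Step 9: at (-1,7) — EXIT via top edge, pos 7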